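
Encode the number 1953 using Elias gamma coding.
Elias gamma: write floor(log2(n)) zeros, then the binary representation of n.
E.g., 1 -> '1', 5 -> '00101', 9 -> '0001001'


num_bits = floor(log2(1953)) + 1 = 11
leading_zeros = num_bits - 1 = 10
binary(1953) = 11110100001

Elias gamma(1953) = '0000000000' + '11110100001' = 000000000011110100001 (21 bits)


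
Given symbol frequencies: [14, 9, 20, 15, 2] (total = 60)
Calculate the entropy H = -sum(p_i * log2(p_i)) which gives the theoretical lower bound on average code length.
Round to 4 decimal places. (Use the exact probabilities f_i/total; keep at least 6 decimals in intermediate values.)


Per-symbol terms -p_i * log2(p_i) with p_i = f_i/60:
  p = 14/60 = 0.233333: log2(p) = -2.099536, -p*log2(p) = 0.489892
  p = 9/60 = 0.150000: log2(p) = -2.736966, -p*log2(p) = 0.410545
  p = 20/60 = 0.333333: log2(p) = -1.584963, -p*log2(p) = 0.528321
  p = 15/60 = 0.250000: log2(p) = -2.000000, -p*log2(p) = 0.500000
  p = 2/60 = 0.033333: log2(p) = -4.906891, -p*log2(p) = 0.163563
H = 0.489892 + 0.410545 + 0.528321 + 0.500000 + 0.163563 = 2.092321

H = 2.0923 bits/symbol


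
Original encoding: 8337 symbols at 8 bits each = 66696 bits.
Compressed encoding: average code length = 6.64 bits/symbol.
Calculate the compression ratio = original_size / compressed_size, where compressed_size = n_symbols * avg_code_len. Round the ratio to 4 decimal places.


original_size = n_symbols * orig_bits = 8337 * 8 = 66696 bits
compressed_size = n_symbols * avg_code_len = 8337 * 6.64 = 55357.68 bits
ratio = original_size / compressed_size = 66696 / 55357.68 = 1.2048

Compression ratio = 1.2048


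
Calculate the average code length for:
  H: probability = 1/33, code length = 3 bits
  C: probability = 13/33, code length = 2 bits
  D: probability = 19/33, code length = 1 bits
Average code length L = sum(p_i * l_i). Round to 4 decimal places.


Weighted contributions p_i * l_i:
  H: (1/33) * 3 = 3/33
  C: (13/33) * 2 = 26/33
  D: (19/33) * 1 = 19/33
Sum = (3 + 26 + 19)/33 = 48/33

L = 48/33 = 1.4545 bits/symbol


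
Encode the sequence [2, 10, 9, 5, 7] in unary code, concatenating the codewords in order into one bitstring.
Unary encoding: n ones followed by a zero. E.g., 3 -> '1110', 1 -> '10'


Encode each number as n ones followed by a terminating 0:
  2 -> 110 (3 bits)
  10 -> 11111111110 (11 bits)
  9 -> 1111111110 (10 bits)
  5 -> 111110 (6 bits)
  7 -> 11111110 (8 bits)
Total length = 3 + 11 + 10 + 6 + 8 = 38 bits.

Unary([2, 10, 9, 5, 7]) = 11011111111110111111111011111011111110 (38 bits)


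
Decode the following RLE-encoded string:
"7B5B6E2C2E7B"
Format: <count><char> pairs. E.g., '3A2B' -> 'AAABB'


Expanding each <count><char> pair:
  7B -> 'BBBBBBB'
  5B -> 'BBBBB'
  6E -> 'EEEEEE'
  2C -> 'CC'
  2E -> 'EE'
  7B -> 'BBBBBBB'

Decoded = BBBBBBBBBBBBEEEEEECCEEBBBBBBB


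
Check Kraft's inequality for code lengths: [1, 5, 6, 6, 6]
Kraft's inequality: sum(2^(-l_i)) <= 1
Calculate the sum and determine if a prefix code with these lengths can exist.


Sum = 2^(-1) + 2^(-5) + 2^(-6) + 2^(-6) + 2^(-6)
    = 0.5 + 0.03125 + 0.015625 + 0.015625 + 0.015625
    = 37/64 = 0.578125
Since 0.578125 <= 1, Kraft's inequality IS satisfied.
A prefix code with these lengths CAN exist.

Kraft sum = 0.578125. Satisfied.


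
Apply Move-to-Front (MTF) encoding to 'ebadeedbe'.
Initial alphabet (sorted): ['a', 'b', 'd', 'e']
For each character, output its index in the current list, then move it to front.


MTF encoding:
'e': index 3 in ['a', 'b', 'd', 'e'] -> ['e', 'a', 'b', 'd']
'b': index 2 in ['e', 'a', 'b', 'd'] -> ['b', 'e', 'a', 'd']
'a': index 2 in ['b', 'e', 'a', 'd'] -> ['a', 'b', 'e', 'd']
'd': index 3 in ['a', 'b', 'e', 'd'] -> ['d', 'a', 'b', 'e']
'e': index 3 in ['d', 'a', 'b', 'e'] -> ['e', 'd', 'a', 'b']
'e': index 0 in ['e', 'd', 'a', 'b'] -> ['e', 'd', 'a', 'b']
'd': index 1 in ['e', 'd', 'a', 'b'] -> ['d', 'e', 'a', 'b']
'b': index 3 in ['d', 'e', 'a', 'b'] -> ['b', 'd', 'e', 'a']
'e': index 2 in ['b', 'd', 'e', 'a'] -> ['e', 'b', 'd', 'a']


Output: [3, 2, 2, 3, 3, 0, 1, 3, 2]


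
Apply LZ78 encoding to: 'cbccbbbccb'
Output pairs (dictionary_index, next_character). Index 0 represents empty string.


LZ78 encoding steps:
Dictionary: {0: ''}
Step 1: w='' (idx 0), next='c' -> output (0, 'c'), add 'c' as idx 1
Step 2: w='' (idx 0), next='b' -> output (0, 'b'), add 'b' as idx 2
Step 3: w='c' (idx 1), next='c' -> output (1, 'c'), add 'cc' as idx 3
Step 4: w='b' (idx 2), next='b' -> output (2, 'b'), add 'bb' as idx 4
Step 5: w='b' (idx 2), next='c' -> output (2, 'c'), add 'bc' as idx 5
Step 6: w='c' (idx 1), next='b' -> output (1, 'b'), add 'cb' as idx 6


Encoded: [(0, 'c'), (0, 'b'), (1, 'c'), (2, 'b'), (2, 'c'), (1, 'b')]


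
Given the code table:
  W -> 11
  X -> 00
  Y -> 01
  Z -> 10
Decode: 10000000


Decoding:
10 -> Z
00 -> X
00 -> X
00 -> X


Result: ZXXX


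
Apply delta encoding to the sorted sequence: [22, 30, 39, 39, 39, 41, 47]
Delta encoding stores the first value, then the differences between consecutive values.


First value: 22
Deltas:
  30 - 22 = 8
  39 - 30 = 9
  39 - 39 = 0
  39 - 39 = 0
  41 - 39 = 2
  47 - 41 = 6


Delta encoded: [22, 8, 9, 0, 0, 2, 6]


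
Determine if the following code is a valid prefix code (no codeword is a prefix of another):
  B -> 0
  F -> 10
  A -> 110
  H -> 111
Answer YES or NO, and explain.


Checking each pair (does one codeword prefix another?):
  B='0' vs F='10': no prefix
  B='0' vs A='110': no prefix
  B='0' vs H='111': no prefix
  F='10' vs B='0': no prefix
  F='10' vs A='110': no prefix
  F='10' vs H='111': no prefix
  A='110' vs B='0': no prefix
  A='110' vs F='10': no prefix
  A='110' vs H='111': no prefix
  H='111' vs B='0': no prefix
  H='111' vs F='10': no prefix
  H='111' vs A='110': no prefix
No violation found over all pairs.

YES -- this is a valid prefix code. No codeword is a prefix of any other codeword.


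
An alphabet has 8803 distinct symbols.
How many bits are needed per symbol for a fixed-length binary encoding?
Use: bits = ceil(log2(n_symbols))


log2(8803) = 13.1038
Bracket: 2^13 = 8192 < 8803 <= 2^14 = 16384
So ceil(log2(8803)) = 14

bits = ceil(log2(8803)) = ceil(13.1038) = 14 bits


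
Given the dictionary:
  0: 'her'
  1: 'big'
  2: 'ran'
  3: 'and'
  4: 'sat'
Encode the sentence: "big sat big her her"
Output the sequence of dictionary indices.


Look up each word in the dictionary:
  'big' -> 1
  'sat' -> 4
  'big' -> 1
  'her' -> 0
  'her' -> 0

Encoded: [1, 4, 1, 0, 0]


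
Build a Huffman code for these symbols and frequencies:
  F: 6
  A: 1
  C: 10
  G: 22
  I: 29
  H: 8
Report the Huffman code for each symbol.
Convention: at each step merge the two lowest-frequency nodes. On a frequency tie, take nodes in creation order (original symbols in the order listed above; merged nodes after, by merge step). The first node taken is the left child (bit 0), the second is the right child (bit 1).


Huffman tree construction:
Step 1: Merge A(1) + F(6) = 7
Step 2: Merge (A+F)(7) + H(8) = 15
Step 3: Merge C(10) + ((A+F)+H)(15) = 25
Step 4: Merge G(22) + (C+((A+F)+H))(25) = 47
Step 5: Merge I(29) + (G+(C+((A+F)+H)))(47) = 76
Read each symbol's code off the tree from the root (left child = 0, right child = 1).

Codes:
  F: 11101 (length 5)
  A: 11100 (length 5)
  C: 110 (length 3)
  G: 10 (length 2)
  I: 0 (length 1)
  H: 1111 (length 4)
Average code length: 170/76 = 2.2368 bits/symbol


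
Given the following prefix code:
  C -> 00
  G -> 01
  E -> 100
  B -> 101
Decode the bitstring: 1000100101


Decoding step by step:
Bits 100 -> E
Bits 01 -> G
Bits 00 -> C
Bits 101 -> B


Decoded message: EGCB


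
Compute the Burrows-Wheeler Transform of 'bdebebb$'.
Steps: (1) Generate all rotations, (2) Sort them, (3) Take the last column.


Rotations (sorted):
  0: $bdebebb -> last char: b
  1: b$bdebeb -> last char: b
  2: bb$bdebe -> last char: e
  3: bdebebb$ -> last char: $
  4: bebb$bde -> last char: e
  5: debebb$b -> last char: b
  6: ebb$bdeb -> last char: b
  7: ebebb$bd -> last char: d


BWT = bbe$ebbd


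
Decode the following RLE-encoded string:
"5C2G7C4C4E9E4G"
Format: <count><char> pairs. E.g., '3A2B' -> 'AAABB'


Expanding each <count><char> pair:
  5C -> 'CCCCC'
  2G -> 'GG'
  7C -> 'CCCCCCC'
  4C -> 'CCCC'
  4E -> 'EEEE'
  9E -> 'EEEEEEEEE'
  4G -> 'GGGG'

Decoded = CCCCCGGCCCCCCCCCCCEEEEEEEEEEEEEGGGG


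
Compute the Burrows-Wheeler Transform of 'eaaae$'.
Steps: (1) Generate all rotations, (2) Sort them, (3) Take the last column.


Rotations (sorted):
  0: $eaaae -> last char: e
  1: aaae$e -> last char: e
  2: aae$ea -> last char: a
  3: ae$eaa -> last char: a
  4: e$eaaa -> last char: a
  5: eaaae$ -> last char: $


BWT = eeaaa$


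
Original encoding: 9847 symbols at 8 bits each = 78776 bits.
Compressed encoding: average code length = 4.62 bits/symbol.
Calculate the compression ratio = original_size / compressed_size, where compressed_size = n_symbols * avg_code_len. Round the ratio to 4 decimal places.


original_size = n_symbols * orig_bits = 9847 * 8 = 78776 bits
compressed_size = n_symbols * avg_code_len = 9847 * 4.62 = 45493.14 bits
ratio = original_size / compressed_size = 78776 / 45493.14 = 1.7316

Compression ratio = 1.7316


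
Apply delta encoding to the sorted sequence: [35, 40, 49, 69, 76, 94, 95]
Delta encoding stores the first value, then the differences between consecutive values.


First value: 35
Deltas:
  40 - 35 = 5
  49 - 40 = 9
  69 - 49 = 20
  76 - 69 = 7
  94 - 76 = 18
  95 - 94 = 1


Delta encoded: [35, 5, 9, 20, 7, 18, 1]


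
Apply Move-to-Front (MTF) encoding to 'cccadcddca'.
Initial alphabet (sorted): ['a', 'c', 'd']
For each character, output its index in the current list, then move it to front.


MTF encoding:
'c': index 1 in ['a', 'c', 'd'] -> ['c', 'a', 'd']
'c': index 0 in ['c', 'a', 'd'] -> ['c', 'a', 'd']
'c': index 0 in ['c', 'a', 'd'] -> ['c', 'a', 'd']
'a': index 1 in ['c', 'a', 'd'] -> ['a', 'c', 'd']
'd': index 2 in ['a', 'c', 'd'] -> ['d', 'a', 'c']
'c': index 2 in ['d', 'a', 'c'] -> ['c', 'd', 'a']
'd': index 1 in ['c', 'd', 'a'] -> ['d', 'c', 'a']
'd': index 0 in ['d', 'c', 'a'] -> ['d', 'c', 'a']
'c': index 1 in ['d', 'c', 'a'] -> ['c', 'd', 'a']
'a': index 2 in ['c', 'd', 'a'] -> ['a', 'c', 'd']


Output: [1, 0, 0, 1, 2, 2, 1, 0, 1, 2]


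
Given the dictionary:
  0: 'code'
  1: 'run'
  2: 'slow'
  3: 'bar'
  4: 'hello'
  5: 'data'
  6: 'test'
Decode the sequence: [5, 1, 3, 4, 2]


Look up each index in the dictionary:
  5 -> 'data'
  1 -> 'run'
  3 -> 'bar'
  4 -> 'hello'
  2 -> 'slow'

Decoded: "data run bar hello slow"


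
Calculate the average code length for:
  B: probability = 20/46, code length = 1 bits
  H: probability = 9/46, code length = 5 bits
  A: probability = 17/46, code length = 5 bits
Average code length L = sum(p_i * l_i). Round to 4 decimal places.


Weighted contributions p_i * l_i:
  B: (20/46) * 1 = 20/46
  H: (9/46) * 5 = 45/46
  A: (17/46) * 5 = 85/46
Sum = (20 + 45 + 85)/46 = 150/46

L = 150/46 = 3.2609 bits/symbol


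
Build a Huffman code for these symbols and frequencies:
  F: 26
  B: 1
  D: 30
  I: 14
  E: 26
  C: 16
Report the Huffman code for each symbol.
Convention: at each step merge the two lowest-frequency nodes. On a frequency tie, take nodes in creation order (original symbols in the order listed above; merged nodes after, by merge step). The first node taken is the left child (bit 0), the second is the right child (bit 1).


Huffman tree construction:
Step 1: Merge B(1) + I(14) = 15
Step 2: Merge (B+I)(15) + C(16) = 31
Step 3: Merge F(26) + E(26) = 52
Step 4: Merge D(30) + ((B+I)+C)(31) = 61
Step 5: Merge (F+E)(52) + (D+((B+I)+C))(61) = 113
Read each symbol's code off the tree from the root (left child = 0, right child = 1).

Codes:
  F: 00 (length 2)
  B: 1100 (length 4)
  D: 10 (length 2)
  I: 1101 (length 4)
  E: 01 (length 2)
  C: 111 (length 3)
Average code length: 272/113 = 2.4071 bits/symbol


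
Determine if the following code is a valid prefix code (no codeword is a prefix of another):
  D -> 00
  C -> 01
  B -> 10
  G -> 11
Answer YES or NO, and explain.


Checking each pair (does one codeword prefix another?):
  D='00' vs C='01': no prefix
  D='00' vs B='10': no prefix
  D='00' vs G='11': no prefix
  C='01' vs D='00': no prefix
  C='01' vs B='10': no prefix
  C='01' vs G='11': no prefix
  B='10' vs D='00': no prefix
  B='10' vs C='01': no prefix
  B='10' vs G='11': no prefix
  G='11' vs D='00': no prefix
  G='11' vs C='01': no prefix
  G='11' vs B='10': no prefix
No violation found over all pairs.

YES -- this is a valid prefix code. No codeword is a prefix of any other codeword.


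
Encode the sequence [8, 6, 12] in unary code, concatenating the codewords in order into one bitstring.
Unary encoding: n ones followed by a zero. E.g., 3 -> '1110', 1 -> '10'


Encode each number as n ones followed by a terminating 0:
  8 -> 111111110 (9 bits)
  6 -> 1111110 (7 bits)
  12 -> 1111111111110 (13 bits)
Total length = 9 + 7 + 13 = 29 bits.

Unary([8, 6, 12]) = 11111111011111101111111111110 (29 bits)


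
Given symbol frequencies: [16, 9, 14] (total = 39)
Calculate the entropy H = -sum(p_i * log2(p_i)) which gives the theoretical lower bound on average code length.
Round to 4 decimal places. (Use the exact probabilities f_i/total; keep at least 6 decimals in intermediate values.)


Per-symbol terms -p_i * log2(p_i) with p_i = f_i/39:
  p = 16/39 = 0.410256: log2(p) = -1.285402, -p*log2(p) = 0.527345
  p = 9/39 = 0.230769: log2(p) = -2.115477, -p*log2(p) = 0.488187
  p = 14/39 = 0.358974: log2(p) = -1.478047, -p*log2(p) = 0.530581
H = 0.527345 + 0.488187 + 0.530581 = 1.546113

H = 1.5461 bits/symbol


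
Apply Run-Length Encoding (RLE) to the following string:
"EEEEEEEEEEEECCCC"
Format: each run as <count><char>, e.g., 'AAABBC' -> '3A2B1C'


Scanning runs left to right:
  i=0: run of 'E' x 12 -> '12E'
  i=12: run of 'C' x 4 -> '4C'

RLE = 12E4C


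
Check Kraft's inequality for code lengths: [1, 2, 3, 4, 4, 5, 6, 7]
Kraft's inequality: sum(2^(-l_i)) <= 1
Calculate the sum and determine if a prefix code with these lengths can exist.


Sum = 2^(-1) + 2^(-2) + 2^(-3) + 2^(-4) + 2^(-4) + 2^(-5) + 2^(-6) + 2^(-7)
    = 0.5 + 0.25 + 0.125 + 0.0625 + 0.0625 + 0.03125 + 0.015625 + 0.0078125
    = 135/128 = 1.0546875
Since 1.0546875 > 1, Kraft's inequality is NOT satisfied.
A prefix code with these lengths CANNOT exist.

Kraft sum = 1.0546875. Not satisfied.


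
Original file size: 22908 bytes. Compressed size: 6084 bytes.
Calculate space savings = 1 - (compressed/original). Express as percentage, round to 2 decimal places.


ratio = compressed/original = 6084/22908 = 0.265584
savings = 1 - ratio = 1 - 0.265584 = 0.734416
as a percentage: 0.734416 * 100 = 73.44%

Space savings = 1 - 6084/22908 = 73.44%


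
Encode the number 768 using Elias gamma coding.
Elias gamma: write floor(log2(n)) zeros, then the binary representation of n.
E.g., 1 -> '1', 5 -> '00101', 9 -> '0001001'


num_bits = floor(log2(768)) + 1 = 10
leading_zeros = num_bits - 1 = 9
binary(768) = 1100000000

Elias gamma(768) = '000000000' + '1100000000' = 0000000001100000000 (19 bits)


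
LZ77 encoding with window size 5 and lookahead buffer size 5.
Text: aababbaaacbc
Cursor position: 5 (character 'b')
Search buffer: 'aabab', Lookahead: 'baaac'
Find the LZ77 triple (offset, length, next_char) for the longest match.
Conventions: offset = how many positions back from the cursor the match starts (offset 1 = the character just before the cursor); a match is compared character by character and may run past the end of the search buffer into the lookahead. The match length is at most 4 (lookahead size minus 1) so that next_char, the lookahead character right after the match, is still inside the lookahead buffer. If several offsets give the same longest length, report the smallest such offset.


Try each offset into the search buffer:
  offset=1 (pos 4, char 'b'): match length 1
  offset=2 (pos 3, char 'a'): match length 0
  offset=3 (pos 2, char 'b'): match length 2
  offset=4 (pos 1, char 'a'): match length 0
  offset=5 (pos 0, char 'a'): match length 0
Longest match has length 2 at offset 3.
next_char = character at position 5 + 2 = 7 -> 'a'

Best match: offset=3, length=2 (matching 'ba' starting at position 2)
LZ77 triple: (3, 2, 'a')


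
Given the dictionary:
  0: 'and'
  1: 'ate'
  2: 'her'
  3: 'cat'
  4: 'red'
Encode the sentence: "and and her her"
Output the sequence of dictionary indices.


Look up each word in the dictionary:
  'and' -> 0
  'and' -> 0
  'her' -> 2
  'her' -> 2

Encoded: [0, 0, 2, 2]


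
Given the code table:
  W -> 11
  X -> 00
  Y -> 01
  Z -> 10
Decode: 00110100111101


Decoding:
00 -> X
11 -> W
01 -> Y
00 -> X
11 -> W
11 -> W
01 -> Y


Result: XWYXWWY


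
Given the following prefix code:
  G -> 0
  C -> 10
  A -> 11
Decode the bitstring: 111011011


Decoding step by step:
Bits 11 -> A
Bits 10 -> C
Bits 11 -> A
Bits 0 -> G
Bits 11 -> A


Decoded message: ACAGA


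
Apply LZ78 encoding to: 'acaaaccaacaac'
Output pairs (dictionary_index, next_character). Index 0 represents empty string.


LZ78 encoding steps:
Dictionary: {0: ''}
Step 1: w='' (idx 0), next='a' -> output (0, 'a'), add 'a' as idx 1
Step 2: w='' (idx 0), next='c' -> output (0, 'c'), add 'c' as idx 2
Step 3: w='a' (idx 1), next='a' -> output (1, 'a'), add 'aa' as idx 3
Step 4: w='a' (idx 1), next='c' -> output (1, 'c'), add 'ac' as idx 4
Step 5: w='c' (idx 2), next='a' -> output (2, 'a'), add 'ca' as idx 5
Step 6: w='ac' (idx 4), next='a' -> output (4, 'a'), add 'aca' as idx 6
Step 7: w='ac' (idx 4), end of input -> output (4, '')


Encoded: [(0, 'a'), (0, 'c'), (1, 'a'), (1, 'c'), (2, 'a'), (4, 'a'), (4, '')]


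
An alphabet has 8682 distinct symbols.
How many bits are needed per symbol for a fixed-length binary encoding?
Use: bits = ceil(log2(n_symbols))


log2(8682) = 13.0838
Bracket: 2^13 = 8192 < 8682 <= 2^14 = 16384
So ceil(log2(8682)) = 14

bits = ceil(log2(8682)) = ceil(13.0838) = 14 bits


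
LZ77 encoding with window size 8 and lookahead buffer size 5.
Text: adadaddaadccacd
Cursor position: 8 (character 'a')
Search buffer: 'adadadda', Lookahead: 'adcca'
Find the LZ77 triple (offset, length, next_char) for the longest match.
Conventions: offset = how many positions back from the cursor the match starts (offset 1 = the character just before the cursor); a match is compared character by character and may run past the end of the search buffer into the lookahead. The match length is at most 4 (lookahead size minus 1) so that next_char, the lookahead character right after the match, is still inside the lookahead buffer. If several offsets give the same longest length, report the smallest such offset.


Try each offset into the search buffer:
  offset=1 (pos 7, char 'a'): match length 1
  offset=2 (pos 6, char 'd'): match length 0
  offset=3 (pos 5, char 'd'): match length 0
  offset=4 (pos 4, char 'a'): match length 2
  offset=5 (pos 3, char 'd'): match length 0
  offset=6 (pos 2, char 'a'): match length 2
  offset=7 (pos 1, char 'd'): match length 0
  offset=8 (pos 0, char 'a'): match length 2
Longest match has length 2, found at offsets 4, 6, 8; take the smallest, offset 4.
next_char = character at position 8 + 2 = 10 -> 'c'

Best match: offset=4, length=2 (matching 'ad' starting at position 4)
LZ77 triple: (4, 2, 'c')


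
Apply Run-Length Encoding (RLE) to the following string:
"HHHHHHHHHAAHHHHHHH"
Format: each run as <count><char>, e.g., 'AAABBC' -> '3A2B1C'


Scanning runs left to right:
  i=0: run of 'H' x 9 -> '9H'
  i=9: run of 'A' x 2 -> '2A'
  i=11: run of 'H' x 7 -> '7H'

RLE = 9H2A7H


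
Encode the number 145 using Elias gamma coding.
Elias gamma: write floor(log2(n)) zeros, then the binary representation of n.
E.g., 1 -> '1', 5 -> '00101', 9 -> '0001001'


num_bits = floor(log2(145)) + 1 = 8
leading_zeros = num_bits - 1 = 7
binary(145) = 10010001

Elias gamma(145) = '0000000' + '10010001' = 000000010010001 (15 bits)


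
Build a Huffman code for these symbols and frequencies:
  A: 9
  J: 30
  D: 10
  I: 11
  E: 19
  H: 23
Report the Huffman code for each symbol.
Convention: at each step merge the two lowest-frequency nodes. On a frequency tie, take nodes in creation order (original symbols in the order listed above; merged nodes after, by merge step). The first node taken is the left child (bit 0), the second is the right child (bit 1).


Huffman tree construction:
Step 1: Merge A(9) + D(10) = 19
Step 2: Merge I(11) + E(19) = 30
Step 3: Merge (A+D)(19) + H(23) = 42
Step 4: Merge J(30) + (I+E)(30) = 60
Step 5: Merge ((A+D)+H)(42) + (J+(I+E))(60) = 102
Read each symbol's code off the tree from the root (left child = 0, right child = 1).

Codes:
  A: 000 (length 3)
  J: 10 (length 2)
  D: 001 (length 3)
  I: 110 (length 3)
  E: 111 (length 3)
  H: 01 (length 2)
Average code length: 253/102 = 2.4804 bits/symbol


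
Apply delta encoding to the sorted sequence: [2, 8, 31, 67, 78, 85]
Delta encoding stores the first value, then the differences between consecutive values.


First value: 2
Deltas:
  8 - 2 = 6
  31 - 8 = 23
  67 - 31 = 36
  78 - 67 = 11
  85 - 78 = 7


Delta encoded: [2, 6, 23, 36, 11, 7]


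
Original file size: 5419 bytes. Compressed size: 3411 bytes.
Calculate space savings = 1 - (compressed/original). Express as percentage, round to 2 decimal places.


ratio = compressed/original = 3411/5419 = 0.629452
savings = 1 - ratio = 1 - 0.629452 = 0.370548
as a percentage: 0.370548 * 100 = 37.05%

Space savings = 1 - 3411/5419 = 37.05%


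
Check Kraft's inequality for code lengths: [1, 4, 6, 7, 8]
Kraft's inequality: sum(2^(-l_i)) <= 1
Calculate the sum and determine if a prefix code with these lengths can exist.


Sum = 2^(-1) + 2^(-4) + 2^(-6) + 2^(-7) + 2^(-8)
    = 0.5 + 0.0625 + 0.015625 + 0.0078125 + 0.00390625
    = 151/256 = 0.58984375
Since 0.58984375 <= 1, Kraft's inequality IS satisfied.
A prefix code with these lengths CAN exist.

Kraft sum = 0.58984375. Satisfied.


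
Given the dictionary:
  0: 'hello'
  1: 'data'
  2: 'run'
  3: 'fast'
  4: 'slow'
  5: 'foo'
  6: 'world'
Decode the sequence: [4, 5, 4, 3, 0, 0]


Look up each index in the dictionary:
  4 -> 'slow'
  5 -> 'foo'
  4 -> 'slow'
  3 -> 'fast'
  0 -> 'hello'
  0 -> 'hello'

Decoded: "slow foo slow fast hello hello"


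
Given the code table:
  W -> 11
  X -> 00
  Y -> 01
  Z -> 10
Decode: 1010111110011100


Decoding:
10 -> Z
10 -> Z
11 -> W
11 -> W
10 -> Z
01 -> Y
11 -> W
00 -> X


Result: ZZWWZYWX


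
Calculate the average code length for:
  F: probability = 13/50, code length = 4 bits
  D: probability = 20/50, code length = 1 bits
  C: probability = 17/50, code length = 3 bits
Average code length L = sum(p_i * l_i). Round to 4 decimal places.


Weighted contributions p_i * l_i:
  F: (13/50) * 4 = 52/50
  D: (20/50) * 1 = 20/50
  C: (17/50) * 3 = 51/50
Sum = (52 + 20 + 51)/50 = 123/50

L = 123/50 = 2.4600 bits/symbol


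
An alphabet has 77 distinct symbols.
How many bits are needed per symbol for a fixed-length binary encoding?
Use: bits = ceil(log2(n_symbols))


log2(77) = 6.2668
Bracket: 2^6 = 64 < 77 <= 2^7 = 128
So ceil(log2(77)) = 7

bits = ceil(log2(77)) = ceil(6.2668) = 7 bits


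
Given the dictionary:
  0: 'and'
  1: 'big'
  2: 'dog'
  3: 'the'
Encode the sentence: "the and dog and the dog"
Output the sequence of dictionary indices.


Look up each word in the dictionary:
  'the' -> 3
  'and' -> 0
  'dog' -> 2
  'and' -> 0
  'the' -> 3
  'dog' -> 2

Encoded: [3, 0, 2, 0, 3, 2]


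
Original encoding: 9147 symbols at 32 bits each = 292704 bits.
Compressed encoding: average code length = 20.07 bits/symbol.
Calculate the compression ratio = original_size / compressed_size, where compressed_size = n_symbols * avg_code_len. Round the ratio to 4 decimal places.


original_size = n_symbols * orig_bits = 9147 * 32 = 292704 bits
compressed_size = n_symbols * avg_code_len = 9147 * 20.07 = 183580.29 bits
ratio = original_size / compressed_size = 292704 / 183580.29 = 1.5944

Compression ratio = 1.5944


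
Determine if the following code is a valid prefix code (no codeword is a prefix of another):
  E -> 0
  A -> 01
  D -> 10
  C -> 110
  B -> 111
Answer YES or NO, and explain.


Checking each pair (does one codeword prefix another?):
  E='0' vs A='01': prefix -- VIOLATION

NO -- this is NOT a valid prefix code. E (0) is a prefix of A (01).


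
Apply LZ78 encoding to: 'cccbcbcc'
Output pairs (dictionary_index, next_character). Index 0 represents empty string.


LZ78 encoding steps:
Dictionary: {0: ''}
Step 1: w='' (idx 0), next='c' -> output (0, 'c'), add 'c' as idx 1
Step 2: w='c' (idx 1), next='c' -> output (1, 'c'), add 'cc' as idx 2
Step 3: w='' (idx 0), next='b' -> output (0, 'b'), add 'b' as idx 3
Step 4: w='c' (idx 1), next='b' -> output (1, 'b'), add 'cb' as idx 4
Step 5: w='cc' (idx 2), end of input -> output (2, '')


Encoded: [(0, 'c'), (1, 'c'), (0, 'b'), (1, 'b'), (2, '')]


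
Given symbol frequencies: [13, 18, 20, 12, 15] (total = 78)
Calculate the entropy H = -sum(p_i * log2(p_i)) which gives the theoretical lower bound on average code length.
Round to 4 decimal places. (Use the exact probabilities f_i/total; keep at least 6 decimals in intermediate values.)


Per-symbol terms -p_i * log2(p_i) with p_i = f_i/78:
  p = 13/78 = 0.166667: log2(p) = -2.584963, -p*log2(p) = 0.430827
  p = 18/78 = 0.230769: log2(p) = -2.115477, -p*log2(p) = 0.488187
  p = 20/78 = 0.256410: log2(p) = -1.963474, -p*log2(p) = 0.503455
  p = 12/78 = 0.153846: log2(p) = -2.700440, -p*log2(p) = 0.415452
  p = 15/78 = 0.192308: log2(p) = -2.378512, -p*log2(p) = 0.457406
H = 0.430827 + 0.488187 + 0.503455 + 0.415452 + 0.457406 = 2.295327

H = 2.2953 bits/symbol


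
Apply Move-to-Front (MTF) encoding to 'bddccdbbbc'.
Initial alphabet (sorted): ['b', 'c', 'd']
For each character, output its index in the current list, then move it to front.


MTF encoding:
'b': index 0 in ['b', 'c', 'd'] -> ['b', 'c', 'd']
'd': index 2 in ['b', 'c', 'd'] -> ['d', 'b', 'c']
'd': index 0 in ['d', 'b', 'c'] -> ['d', 'b', 'c']
'c': index 2 in ['d', 'b', 'c'] -> ['c', 'd', 'b']
'c': index 0 in ['c', 'd', 'b'] -> ['c', 'd', 'b']
'd': index 1 in ['c', 'd', 'b'] -> ['d', 'c', 'b']
'b': index 2 in ['d', 'c', 'b'] -> ['b', 'd', 'c']
'b': index 0 in ['b', 'd', 'c'] -> ['b', 'd', 'c']
'b': index 0 in ['b', 'd', 'c'] -> ['b', 'd', 'c']
'c': index 2 in ['b', 'd', 'c'] -> ['c', 'b', 'd']


Output: [0, 2, 0, 2, 0, 1, 2, 0, 0, 2]


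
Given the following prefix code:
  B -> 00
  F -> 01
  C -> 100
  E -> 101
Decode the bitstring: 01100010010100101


Decoding step by step:
Bits 01 -> F
Bits 100 -> C
Bits 01 -> F
Bits 00 -> B
Bits 101 -> E
Bits 00 -> B
Bits 101 -> E


Decoded message: FCFBEBE


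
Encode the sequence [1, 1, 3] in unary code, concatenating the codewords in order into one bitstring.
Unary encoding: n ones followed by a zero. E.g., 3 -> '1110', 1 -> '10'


Encode each number as n ones followed by a terminating 0:
  1 -> 10 (2 bits)
  1 -> 10 (2 bits)
  3 -> 1110 (4 bits)
Total length = 2 + 2 + 4 = 8 bits.

Unary([1, 1, 3]) = 10101110 (8 bits)


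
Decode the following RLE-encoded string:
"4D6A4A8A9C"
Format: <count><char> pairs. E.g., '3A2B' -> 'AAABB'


Expanding each <count><char> pair:
  4D -> 'DDDD'
  6A -> 'AAAAAA'
  4A -> 'AAAA'
  8A -> 'AAAAAAAA'
  9C -> 'CCCCCCCCC'

Decoded = DDDDAAAAAAAAAAAAAAAAAACCCCCCCCC


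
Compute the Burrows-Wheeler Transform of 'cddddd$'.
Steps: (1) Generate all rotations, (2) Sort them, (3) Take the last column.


Rotations (sorted):
  0: $cddddd -> last char: d
  1: cddddd$ -> last char: $
  2: d$cdddd -> last char: d
  3: dd$cddd -> last char: d
  4: ddd$cdd -> last char: d
  5: dddd$cd -> last char: d
  6: ddddd$c -> last char: c


BWT = d$ddddc


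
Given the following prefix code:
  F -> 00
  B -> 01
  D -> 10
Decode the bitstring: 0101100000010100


Decoding step by step:
Bits 01 -> B
Bits 01 -> B
Bits 10 -> D
Bits 00 -> F
Bits 00 -> F
Bits 01 -> B
Bits 01 -> B
Bits 00 -> F


Decoded message: BBDFFBBF


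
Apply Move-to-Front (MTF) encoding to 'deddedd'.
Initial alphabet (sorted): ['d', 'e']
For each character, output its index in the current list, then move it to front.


MTF encoding:
'd': index 0 in ['d', 'e'] -> ['d', 'e']
'e': index 1 in ['d', 'e'] -> ['e', 'd']
'd': index 1 in ['e', 'd'] -> ['d', 'e']
'd': index 0 in ['d', 'e'] -> ['d', 'e']
'e': index 1 in ['d', 'e'] -> ['e', 'd']
'd': index 1 in ['e', 'd'] -> ['d', 'e']
'd': index 0 in ['d', 'e'] -> ['d', 'e']


Output: [0, 1, 1, 0, 1, 1, 0]


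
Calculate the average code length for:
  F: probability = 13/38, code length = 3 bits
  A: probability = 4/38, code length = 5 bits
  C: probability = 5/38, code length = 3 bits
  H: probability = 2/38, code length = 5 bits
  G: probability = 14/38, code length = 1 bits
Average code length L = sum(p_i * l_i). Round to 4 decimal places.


Weighted contributions p_i * l_i:
  F: (13/38) * 3 = 39/38
  A: (4/38) * 5 = 20/38
  C: (5/38) * 3 = 15/38
  H: (2/38) * 5 = 10/38
  G: (14/38) * 1 = 14/38
Sum = (39 + 20 + 15 + 10 + 14)/38 = 98/38

L = 98/38 = 2.5789 bits/symbol


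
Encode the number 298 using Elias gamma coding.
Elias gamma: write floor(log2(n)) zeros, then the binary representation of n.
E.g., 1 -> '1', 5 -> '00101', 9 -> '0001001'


num_bits = floor(log2(298)) + 1 = 9
leading_zeros = num_bits - 1 = 8
binary(298) = 100101010

Elias gamma(298) = '00000000' + '100101010' = 00000000100101010 (17 bits)


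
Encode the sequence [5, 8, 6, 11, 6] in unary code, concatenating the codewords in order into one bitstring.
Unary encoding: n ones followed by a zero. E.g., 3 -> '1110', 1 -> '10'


Encode each number as n ones followed by a terminating 0:
  5 -> 111110 (6 bits)
  8 -> 111111110 (9 bits)
  6 -> 1111110 (7 bits)
  11 -> 111111111110 (12 bits)
  6 -> 1111110 (7 bits)
Total length = 6 + 9 + 7 + 12 + 7 = 41 bits.

Unary([5, 8, 6, 11, 6]) = 11111011111111011111101111111111101111110 (41 bits)


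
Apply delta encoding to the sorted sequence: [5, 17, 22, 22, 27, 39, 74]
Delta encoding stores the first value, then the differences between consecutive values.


First value: 5
Deltas:
  17 - 5 = 12
  22 - 17 = 5
  22 - 22 = 0
  27 - 22 = 5
  39 - 27 = 12
  74 - 39 = 35


Delta encoded: [5, 12, 5, 0, 5, 12, 35]


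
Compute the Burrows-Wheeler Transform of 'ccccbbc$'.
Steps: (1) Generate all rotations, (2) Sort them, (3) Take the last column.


Rotations (sorted):
  0: $ccccbbc -> last char: c
  1: bbc$cccc -> last char: c
  2: bc$ccccb -> last char: b
  3: c$ccccbb -> last char: b
  4: cbbc$ccc -> last char: c
  5: ccbbc$cc -> last char: c
  6: cccbbc$c -> last char: c
  7: ccccbbc$ -> last char: $


BWT = ccbbccc$


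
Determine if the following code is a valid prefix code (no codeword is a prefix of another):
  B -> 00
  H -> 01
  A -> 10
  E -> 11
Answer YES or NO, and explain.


Checking each pair (does one codeword prefix another?):
  B='00' vs H='01': no prefix
  B='00' vs A='10': no prefix
  B='00' vs E='11': no prefix
  H='01' vs B='00': no prefix
  H='01' vs A='10': no prefix
  H='01' vs E='11': no prefix
  A='10' vs B='00': no prefix
  A='10' vs H='01': no prefix
  A='10' vs E='11': no prefix
  E='11' vs B='00': no prefix
  E='11' vs H='01': no prefix
  E='11' vs A='10': no prefix
No violation found over all pairs.

YES -- this is a valid prefix code. No codeword is a prefix of any other codeword.


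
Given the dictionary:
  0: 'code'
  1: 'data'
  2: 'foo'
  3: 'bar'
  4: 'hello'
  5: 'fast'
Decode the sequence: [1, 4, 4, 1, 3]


Look up each index in the dictionary:
  1 -> 'data'
  4 -> 'hello'
  4 -> 'hello'
  1 -> 'data'
  3 -> 'bar'

Decoded: "data hello hello data bar"


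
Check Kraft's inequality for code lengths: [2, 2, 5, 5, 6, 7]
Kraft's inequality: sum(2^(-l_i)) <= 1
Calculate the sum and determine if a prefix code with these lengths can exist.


Sum = 2^(-2) + 2^(-2) + 2^(-5) + 2^(-5) + 2^(-6) + 2^(-7)
    = 0.25 + 0.25 + 0.03125 + 0.03125 + 0.015625 + 0.0078125
    = 75/128 = 0.5859375
Since 0.5859375 <= 1, Kraft's inequality IS satisfied.
A prefix code with these lengths CAN exist.

Kraft sum = 0.5859375. Satisfied.


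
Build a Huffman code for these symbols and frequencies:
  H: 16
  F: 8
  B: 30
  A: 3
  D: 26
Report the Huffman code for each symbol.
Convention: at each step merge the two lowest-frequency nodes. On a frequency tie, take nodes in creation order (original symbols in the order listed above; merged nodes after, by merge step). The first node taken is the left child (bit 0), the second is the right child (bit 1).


Huffman tree construction:
Step 1: Merge A(3) + F(8) = 11
Step 2: Merge (A+F)(11) + H(16) = 27
Step 3: Merge D(26) + ((A+F)+H)(27) = 53
Step 4: Merge B(30) + (D+((A+F)+H))(53) = 83
Read each symbol's code off the tree from the root (left child = 0, right child = 1).

Codes:
  H: 111 (length 3)
  F: 1101 (length 4)
  B: 0 (length 1)
  A: 1100 (length 4)
  D: 10 (length 2)
Average code length: 174/83 = 2.0964 bits/symbol


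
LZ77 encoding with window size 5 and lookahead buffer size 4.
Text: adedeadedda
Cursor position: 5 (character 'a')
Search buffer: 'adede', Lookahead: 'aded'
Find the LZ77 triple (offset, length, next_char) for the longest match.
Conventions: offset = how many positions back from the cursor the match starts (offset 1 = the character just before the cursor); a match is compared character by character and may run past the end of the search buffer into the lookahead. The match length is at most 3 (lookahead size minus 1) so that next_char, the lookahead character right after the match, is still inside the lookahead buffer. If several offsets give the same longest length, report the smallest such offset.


Try each offset into the search buffer:
  offset=1 (pos 4, char 'e'): match length 0
  offset=2 (pos 3, char 'd'): match length 0
  offset=3 (pos 2, char 'e'): match length 0
  offset=4 (pos 1, char 'd'): match length 0
  offset=5 (pos 0, char 'a'): match length 3
Longest match has length 3 at offset 5.
next_char = character at position 5 + 3 = 8 -> 'd'

Best match: offset=5, length=3 (matching 'ade' starting at position 0)
LZ77 triple: (5, 3, 'd')


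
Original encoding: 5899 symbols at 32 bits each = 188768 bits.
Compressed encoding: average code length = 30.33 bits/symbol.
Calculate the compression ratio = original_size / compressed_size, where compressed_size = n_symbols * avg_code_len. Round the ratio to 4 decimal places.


original_size = n_symbols * orig_bits = 5899 * 32 = 188768 bits
compressed_size = n_symbols * avg_code_len = 5899 * 30.33 = 178916.67 bits
ratio = original_size / compressed_size = 188768 / 178916.67 = 1.0551

Compression ratio = 1.0551


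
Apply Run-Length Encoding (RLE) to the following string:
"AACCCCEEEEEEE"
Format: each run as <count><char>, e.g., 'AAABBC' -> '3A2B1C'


Scanning runs left to right:
  i=0: run of 'A' x 2 -> '2A'
  i=2: run of 'C' x 4 -> '4C'
  i=6: run of 'E' x 7 -> '7E'

RLE = 2A4C7E


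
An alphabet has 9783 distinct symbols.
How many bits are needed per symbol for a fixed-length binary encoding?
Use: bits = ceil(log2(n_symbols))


log2(9783) = 13.2561
Bracket: 2^13 = 8192 < 9783 <= 2^14 = 16384
So ceil(log2(9783)) = 14

bits = ceil(log2(9783)) = ceil(13.2561) = 14 bits


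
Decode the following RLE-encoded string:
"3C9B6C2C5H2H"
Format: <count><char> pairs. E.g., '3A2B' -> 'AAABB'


Expanding each <count><char> pair:
  3C -> 'CCC'
  9B -> 'BBBBBBBBB'
  6C -> 'CCCCCC'
  2C -> 'CC'
  5H -> 'HHHHH'
  2H -> 'HH'

Decoded = CCCBBBBBBBBBCCCCCCCCHHHHHHH


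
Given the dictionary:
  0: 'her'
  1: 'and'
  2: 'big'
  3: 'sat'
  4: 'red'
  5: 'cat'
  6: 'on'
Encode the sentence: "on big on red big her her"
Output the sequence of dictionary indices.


Look up each word in the dictionary:
  'on' -> 6
  'big' -> 2
  'on' -> 6
  'red' -> 4
  'big' -> 2
  'her' -> 0
  'her' -> 0

Encoded: [6, 2, 6, 4, 2, 0, 0]


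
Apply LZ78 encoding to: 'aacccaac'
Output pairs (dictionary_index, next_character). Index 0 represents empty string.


LZ78 encoding steps:
Dictionary: {0: ''}
Step 1: w='' (idx 0), next='a' -> output (0, 'a'), add 'a' as idx 1
Step 2: w='a' (idx 1), next='c' -> output (1, 'c'), add 'ac' as idx 2
Step 3: w='' (idx 0), next='c' -> output (0, 'c'), add 'c' as idx 3
Step 4: w='c' (idx 3), next='a' -> output (3, 'a'), add 'ca' as idx 4
Step 5: w='ac' (idx 2), end of input -> output (2, '')


Encoded: [(0, 'a'), (1, 'c'), (0, 'c'), (3, 'a'), (2, '')]


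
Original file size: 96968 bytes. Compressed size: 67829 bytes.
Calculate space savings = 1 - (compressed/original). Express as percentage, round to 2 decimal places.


ratio = compressed/original = 67829/96968 = 0.699499
savings = 1 - ratio = 1 - 0.699499 = 0.300501
as a percentage: 0.300501 * 100 = 30.05%

Space savings = 1 - 67829/96968 = 30.05%


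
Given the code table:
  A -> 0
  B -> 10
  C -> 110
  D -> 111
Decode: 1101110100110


Decoding:
110 -> C
111 -> D
0 -> A
10 -> B
0 -> A
110 -> C


Result: CDABAC


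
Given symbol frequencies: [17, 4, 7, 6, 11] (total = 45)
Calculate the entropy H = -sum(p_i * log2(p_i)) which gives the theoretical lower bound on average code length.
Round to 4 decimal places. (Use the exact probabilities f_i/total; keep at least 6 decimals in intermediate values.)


Per-symbol terms -p_i * log2(p_i) with p_i = f_i/45:
  p = 17/45 = 0.377778: log2(p) = -1.404390, -p*log2(p) = 0.530547
  p = 4/45 = 0.088889: log2(p) = -3.491853, -p*log2(p) = 0.310387
  p = 7/45 = 0.155556: log2(p) = -2.684498, -p*log2(p) = 0.417589
  p = 6/45 = 0.133333: log2(p) = -2.906891, -p*log2(p) = 0.387585
  p = 11/45 = 0.244444: log2(p) = -2.032421, -p*log2(p) = 0.496814
H = 0.530547 + 0.310387 + 0.417589 + 0.387585 + 0.496814 = 2.142922

H = 2.1429 bits/symbol


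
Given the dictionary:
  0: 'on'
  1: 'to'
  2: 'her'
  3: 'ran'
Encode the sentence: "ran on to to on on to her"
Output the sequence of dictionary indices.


Look up each word in the dictionary:
  'ran' -> 3
  'on' -> 0
  'to' -> 1
  'to' -> 1
  'on' -> 0
  'on' -> 0
  'to' -> 1
  'her' -> 2

Encoded: [3, 0, 1, 1, 0, 0, 1, 2]


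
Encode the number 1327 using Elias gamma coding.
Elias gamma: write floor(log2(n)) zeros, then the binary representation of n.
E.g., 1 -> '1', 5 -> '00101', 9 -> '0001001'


num_bits = floor(log2(1327)) + 1 = 11
leading_zeros = num_bits - 1 = 10
binary(1327) = 10100101111

Elias gamma(1327) = '0000000000' + '10100101111' = 000000000010100101111 (21 bits)


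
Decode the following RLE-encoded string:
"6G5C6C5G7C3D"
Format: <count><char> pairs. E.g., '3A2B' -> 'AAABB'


Expanding each <count><char> pair:
  6G -> 'GGGGGG'
  5C -> 'CCCCC'
  6C -> 'CCCCCC'
  5G -> 'GGGGG'
  7C -> 'CCCCCCC'
  3D -> 'DDD'

Decoded = GGGGGGCCCCCCCCCCCGGGGGCCCCCCCDDD


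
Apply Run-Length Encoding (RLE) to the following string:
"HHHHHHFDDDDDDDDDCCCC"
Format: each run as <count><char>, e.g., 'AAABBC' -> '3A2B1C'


Scanning runs left to right:
  i=0: run of 'H' x 6 -> '6H'
  i=6: run of 'F' x 1 -> '1F'
  i=7: run of 'D' x 9 -> '9D'
  i=16: run of 'C' x 4 -> '4C'

RLE = 6H1F9D4C


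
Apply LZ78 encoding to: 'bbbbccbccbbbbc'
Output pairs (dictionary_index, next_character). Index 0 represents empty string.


LZ78 encoding steps:
Dictionary: {0: ''}
Step 1: w='' (idx 0), next='b' -> output (0, 'b'), add 'b' as idx 1
Step 2: w='b' (idx 1), next='b' -> output (1, 'b'), add 'bb' as idx 2
Step 3: w='b' (idx 1), next='c' -> output (1, 'c'), add 'bc' as idx 3
Step 4: w='' (idx 0), next='c' -> output (0, 'c'), add 'c' as idx 4
Step 5: w='bc' (idx 3), next='c' -> output (3, 'c'), add 'bcc' as idx 5
Step 6: w='bb' (idx 2), next='b' -> output (2, 'b'), add 'bbb' as idx 6
Step 7: w='bc' (idx 3), end of input -> output (3, '')


Encoded: [(0, 'b'), (1, 'b'), (1, 'c'), (0, 'c'), (3, 'c'), (2, 'b'), (3, '')]


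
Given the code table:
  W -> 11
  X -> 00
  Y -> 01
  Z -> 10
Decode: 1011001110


Decoding:
10 -> Z
11 -> W
00 -> X
11 -> W
10 -> Z


Result: ZWXWZ
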